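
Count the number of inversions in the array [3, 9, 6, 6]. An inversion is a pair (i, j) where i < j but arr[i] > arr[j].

Finding inversions in [3, 9, 6, 6]:

(1, 2): arr[1]=9 > arr[2]=6
(1, 3): arr[1]=9 > arr[3]=6

Total inversions: 2

The array has 2 inversion(s): (1,2), (1,3). Each pair (i,j) satisfies i < j and arr[i] > arr[j].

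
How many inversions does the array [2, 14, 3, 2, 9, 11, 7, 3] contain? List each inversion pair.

Finding inversions in [2, 14, 3, 2, 9, 11, 7, 3]:

(1, 2): arr[1]=14 > arr[2]=3
(1, 3): arr[1]=14 > arr[3]=2
(1, 4): arr[1]=14 > arr[4]=9
(1, 5): arr[1]=14 > arr[5]=11
(1, 6): arr[1]=14 > arr[6]=7
(1, 7): arr[1]=14 > arr[7]=3
(2, 3): arr[2]=3 > arr[3]=2
(4, 6): arr[4]=9 > arr[6]=7
(4, 7): arr[4]=9 > arr[7]=3
(5, 6): arr[5]=11 > arr[6]=7
(5, 7): arr[5]=11 > arr[7]=3
(6, 7): arr[6]=7 > arr[7]=3

Total inversions: 12

The array has 12 inversion(s): (1,2), (1,3), (1,4), (1,5), (1,6), (1,7), (2,3), (4,6), (4,7), (5,6), (5,7), (6,7). Each pair (i,j) satisfies i < j and arr[i] > arr[j].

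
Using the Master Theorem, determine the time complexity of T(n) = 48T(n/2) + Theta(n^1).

Master Theorem for T(n) = 48T(n/2) + O(n^1):

a = 48, b = 2, c = 1
log_b(a) = log_2(48) = 5.5850

Case 1: c = 1 < log_2(48) = 5.5850
T(n) = O(n^(log_2 48))

For T(n) = 48T(n/2) + O(n^1): log_2(48) = 5.5850. This is Case 1 of the Master Theorem (c < log_b(a), work dominated by leaves), giving O(n^(log_2 48)).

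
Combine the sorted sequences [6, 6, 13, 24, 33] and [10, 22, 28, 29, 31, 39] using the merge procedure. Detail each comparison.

Merging process:

Compare 6 vs 10: take 6 from left. Merged: [6]
Compare 6 vs 10: take 6 from left. Merged: [6, 6]
Compare 13 vs 10: take 10 from right. Merged: [6, 6, 10]
Compare 13 vs 22: take 13 from left. Merged: [6, 6, 10, 13]
Compare 24 vs 22: take 22 from right. Merged: [6, 6, 10, 13, 22]
Compare 24 vs 28: take 24 from left. Merged: [6, 6, 10, 13, 22, 24]
Compare 33 vs 28: take 28 from right. Merged: [6, 6, 10, 13, 22, 24, 28]
Compare 33 vs 29: take 29 from right. Merged: [6, 6, 10, 13, 22, 24, 28, 29]
Compare 33 vs 31: take 31 from right. Merged: [6, 6, 10, 13, 22, 24, 28, 29, 31]
Compare 33 vs 39: take 33 from left. Merged: [6, 6, 10, 13, 22, 24, 28, 29, 31, 33]
Append remaining from right: [39]. Merged: [6, 6, 10, 13, 22, 24, 28, 29, 31, 33, 39]

Final merged array: [6, 6, 10, 13, 22, 24, 28, 29, 31, 33, 39]
Total comparisons: 10

The merged array is [6, 6, 10, 13, 22, 24, 28, 29, 31, 33, 39], requiring 10 comparisons. The merge step runs in O(n) time where n is the total number of elements.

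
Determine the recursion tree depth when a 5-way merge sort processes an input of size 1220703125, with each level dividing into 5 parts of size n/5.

For divide and conquer with division factor 5:

Problem sizes at each level:
Level 0: 1220703125
Level 1: 244140625
Level 2: 48828125
Level 3: 9765625
Level 4: 1953125
Level 5: 390625
Level 6: 78125
Level 7: 15625
Level 8: 3125
Level 9: 625
Level 10: 125
Level 11: 25
Level 12: 5
Level 13: 1

The root is level 0 and the size-1 base case is level 13 (the tree spans levels 0 through 13, i.e. 14 levels counting the root), so the depth is the number of divisions: log_5(1220703125) = 13

The recursion tree depth is log_5(1220703125) = 13. At each level, the problem size is divided by 5, so it takes 13 divisions to reduce to a base case of size 1. The algorithm makes 5 recursive calls at each level.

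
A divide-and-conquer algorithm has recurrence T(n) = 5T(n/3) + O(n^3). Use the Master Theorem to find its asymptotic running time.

Master Theorem for T(n) = 5T(n/3) + O(n^3):

a = 5, b = 3, c = 3
log_b(a) = log_3(5) = 1.4650

Case 3: c = 3 > log_3(5) = 1.4650
T(n) = O(n^3) = O(n^3)

For T(n) = 5T(n/3) + O(n^3): log_3(5) = 1.4650. This is Case 3 of the Master Theorem (c > log_b(a), work dominated by root), giving O(n^3).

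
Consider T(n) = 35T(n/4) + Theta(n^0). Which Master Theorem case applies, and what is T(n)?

Master Theorem for T(n) = 35T(n/4) + O(n^0):

a = 35, b = 4, c = 0
log_b(a) = log_4(35) = 2.5646

Case 1: c = 0 < log_4(35) = 2.5646
T(n) = O(n^(log_4 35))

For T(n) = 35T(n/4) + O(n^0): log_4(35) = 2.5646. This is Case 1 of the Master Theorem (c < log_b(a), work dominated by leaves), giving O(n^(log_4 35)).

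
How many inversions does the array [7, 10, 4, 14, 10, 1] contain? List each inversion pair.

Finding inversions in [7, 10, 4, 14, 10, 1]:

(0, 2): arr[0]=7 > arr[2]=4
(0, 5): arr[0]=7 > arr[5]=1
(1, 2): arr[1]=10 > arr[2]=4
(1, 5): arr[1]=10 > arr[5]=1
(2, 5): arr[2]=4 > arr[5]=1
(3, 4): arr[3]=14 > arr[4]=10
(3, 5): arr[3]=14 > arr[5]=1
(4, 5): arr[4]=10 > arr[5]=1

Total inversions: 8

The array has 8 inversion(s): (0,2), (0,5), (1,2), (1,5), (2,5), (3,4), (3,5), (4,5). Each pair (i,j) satisfies i < j and arr[i] > arr[j].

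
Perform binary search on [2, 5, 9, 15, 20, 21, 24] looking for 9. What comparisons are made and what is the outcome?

Binary search for 9 in [2, 5, 9, 15, 20, 21, 24]:

lo=0, hi=6, mid=3, arr[mid]=15 -> 15 > 9, search left half
lo=0, hi=2, mid=1, arr[mid]=5 -> 5 < 9, search right half
lo=2, hi=2, mid=2, arr[mid]=9 -> Found target at index 2!

Binary search finds 9 at index 2 after 3 comparisons. The search repeatedly halves the search space by comparing with the middle element.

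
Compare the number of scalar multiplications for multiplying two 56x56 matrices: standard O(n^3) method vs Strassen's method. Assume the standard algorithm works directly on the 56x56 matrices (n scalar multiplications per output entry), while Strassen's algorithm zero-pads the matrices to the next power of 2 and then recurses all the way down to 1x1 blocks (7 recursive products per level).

Matrix multiplication for 56x56 matrices:

Strassen's algorithm requires power-of-2 dimensions. Pad 56x56 to 64x64 (next power of 2).

Standard algorithm: 56^3 = 175616 multiplications
Strassen's algorithm: 7^(log2(64)) = 7^6 = 117649 multiplications
Savings: 175616 - 117649 = 57967 multiplications

Standard: 175616 multiplications (56^3). Strassen: 117649 multiplications (7^6, after padding to 64x64). Strassen reduces 8 recursive multiplications to 7 at each level.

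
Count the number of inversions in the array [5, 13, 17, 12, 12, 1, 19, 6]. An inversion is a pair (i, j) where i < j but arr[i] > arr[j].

Finding inversions in [5, 13, 17, 12, 12, 1, 19, 6]:

(0, 5): arr[0]=5 > arr[5]=1
(1, 3): arr[1]=13 > arr[3]=12
(1, 4): arr[1]=13 > arr[4]=12
(1, 5): arr[1]=13 > arr[5]=1
(1, 7): arr[1]=13 > arr[7]=6
(2, 3): arr[2]=17 > arr[3]=12
(2, 4): arr[2]=17 > arr[4]=12
(2, 5): arr[2]=17 > arr[5]=1
(2, 7): arr[2]=17 > arr[7]=6
(3, 5): arr[3]=12 > arr[5]=1
(3, 7): arr[3]=12 > arr[7]=6
(4, 5): arr[4]=12 > arr[5]=1
(4, 7): arr[4]=12 > arr[7]=6
(6, 7): arr[6]=19 > arr[7]=6

Total inversions: 14

The array has 14 inversion(s): (0,5), (1,3), (1,4), (1,5), (1,7), (2,3), (2,4), (2,5), (2,7), (3,5), (3,7), (4,5), (4,7), (6,7). Each pair (i,j) satisfies i < j and arr[i] > arr[j].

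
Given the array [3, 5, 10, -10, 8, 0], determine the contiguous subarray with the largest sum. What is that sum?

Using Kadane's algorithm on [3, 5, 10, -10, 8, 0]:

Scanning through the array:
Position 1 (value 5): max_ending_here = 8, max_so_far = 8
Position 2 (value 10): max_ending_here = 18, max_so_far = 18
Position 3 (value -10): max_ending_here = 8, max_so_far = 18
Position 4 (value 8): max_ending_here = 16, max_so_far = 18
Position 5 (value 0): max_ending_here = 16, max_so_far = 18

Maximum subarray: [3, 5, 10]
Maximum sum: 18

The maximum subarray is [3, 5, 10] with sum 18. This subarray runs from index 0 to index 2.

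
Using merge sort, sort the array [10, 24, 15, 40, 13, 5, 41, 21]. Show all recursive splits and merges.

Merge sort trace:

Split: [10, 24, 15, 40, 13, 5, 41, 21] -> [10, 24, 15, 40] and [13, 5, 41, 21]
  Split: [10, 24, 15, 40] -> [10, 24] and [15, 40]
    Split: [10, 24] -> [10] and [24]
    Merge: [10] + [24] -> [10, 24]
    Split: [15, 40] -> [15] and [40]
    Merge: [15] + [40] -> [15, 40]
  Merge: [10, 24] + [15, 40] -> [10, 15, 24, 40]
  Split: [13, 5, 41, 21] -> [13, 5] and [41, 21]
    Split: [13, 5] -> [13] and [5]
    Merge: [13] + [5] -> [5, 13]
    Split: [41, 21] -> [41] and [21]
    Merge: [41] + [21] -> [21, 41]
  Merge: [5, 13] + [21, 41] -> [5, 13, 21, 41]
Merge: [10, 15, 24, 40] + [5, 13, 21, 41] -> [5, 10, 13, 15, 21, 24, 40, 41]

Final sorted array: [5, 10, 13, 15, 21, 24, 40, 41]

The merge sort proceeds by recursively splitting the array and merging sorted halves.
After all merges, the sorted array is [5, 10, 13, 15, 21, 24, 40, 41].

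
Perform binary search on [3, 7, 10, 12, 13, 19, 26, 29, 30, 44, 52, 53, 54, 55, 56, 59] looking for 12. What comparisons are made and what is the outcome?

Binary search for 12 in [3, 7, 10, 12, 13, 19, 26, 29, 30, 44, 52, 53, 54, 55, 56, 59]:

lo=0, hi=15, mid=7, arr[mid]=29 -> 29 > 12, search left half
lo=0, hi=6, mid=3, arr[mid]=12 -> Found target at index 3!

Binary search finds 12 at index 3 after 2 comparisons. The search repeatedly halves the search space by comparing with the middle element.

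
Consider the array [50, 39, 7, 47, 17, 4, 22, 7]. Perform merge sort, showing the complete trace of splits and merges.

Merge sort trace:

Split: [50, 39, 7, 47, 17, 4, 22, 7] -> [50, 39, 7, 47] and [17, 4, 22, 7]
  Split: [50, 39, 7, 47] -> [50, 39] and [7, 47]
    Split: [50, 39] -> [50] and [39]
    Merge: [50] + [39] -> [39, 50]
    Split: [7, 47] -> [7] and [47]
    Merge: [7] + [47] -> [7, 47]
  Merge: [39, 50] + [7, 47] -> [7, 39, 47, 50]
  Split: [17, 4, 22, 7] -> [17, 4] and [22, 7]
    Split: [17, 4] -> [17] and [4]
    Merge: [17] + [4] -> [4, 17]
    Split: [22, 7] -> [22] and [7]
    Merge: [22] + [7] -> [7, 22]
  Merge: [4, 17] + [7, 22] -> [4, 7, 17, 22]
Merge: [7, 39, 47, 50] + [4, 7, 17, 22] -> [4, 7, 7, 17, 22, 39, 47, 50]

Final sorted array: [4, 7, 7, 17, 22, 39, 47, 50]

The merge sort proceeds by recursively splitting the array and merging sorted halves.
After all merges, the sorted array is [4, 7, 7, 17, 22, 39, 47, 50].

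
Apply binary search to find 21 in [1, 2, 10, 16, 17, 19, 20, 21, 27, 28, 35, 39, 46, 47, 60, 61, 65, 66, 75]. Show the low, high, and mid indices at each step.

Binary search for 21 in [1, 2, 10, 16, 17, 19, 20, 21, 27, 28, 35, 39, 46, 47, 60, 61, 65, 66, 75]:

lo=0, hi=18, mid=9, arr[mid]=28 -> 28 > 21, search left half
lo=0, hi=8, mid=4, arr[mid]=17 -> 17 < 21, search right half
lo=5, hi=8, mid=6, arr[mid]=20 -> 20 < 21, search right half
lo=7, hi=8, mid=7, arr[mid]=21 -> Found target at index 7!

Binary search finds 21 at index 7 after 4 comparisons. The search repeatedly halves the search space by comparing with the middle element.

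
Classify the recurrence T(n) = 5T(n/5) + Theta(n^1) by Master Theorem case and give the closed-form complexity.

Master Theorem for T(n) = 5T(n/5) + O(n^1):

a = 5, b = 5, c = 1
log_b(a) = log_5(5) = 1.0000

Case 2: c = 1 = log_5(5) = 1.0000
T(n) = O(n^1 log n) = O(n log n)

For T(n) = 5T(n/5) + O(n^1): log_5(5) = 1.0000. This is Case 2 of the Master Theorem (c = log_b(a), equal work at all levels), giving O(n log n).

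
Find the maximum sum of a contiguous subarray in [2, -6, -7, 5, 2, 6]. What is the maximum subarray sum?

Using Kadane's algorithm on [2, -6, -7, 5, 2, 6]:

Scanning through the array:
Position 1 (value -6): max_ending_here = -4, max_so_far = 2
Position 2 (value -7): max_ending_here = -7, max_so_far = 2
Position 3 (value 5): max_ending_here = 5, max_so_far = 5
Position 4 (value 2): max_ending_here = 7, max_so_far = 7
Position 5 (value 6): max_ending_here = 13, max_so_far = 13

Maximum subarray: [5, 2, 6]
Maximum sum: 13

The maximum subarray is [5, 2, 6] with sum 13. This subarray runs from index 3 to index 5.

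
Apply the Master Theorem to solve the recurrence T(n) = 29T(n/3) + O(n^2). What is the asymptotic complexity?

Master Theorem for T(n) = 29T(n/3) + O(n^2):

a = 29, b = 3, c = 2
log_b(a) = log_3(29) = 3.0650

Case 1: c = 2 < log_3(29) = 3.0650
T(n) = O(n^(log_3 29))

For T(n) = 29T(n/3) + O(n^2): log_3(29) = 3.0650. This is Case 1 of the Master Theorem (c < log_b(a), work dominated by leaves), giving O(n^(log_3 29)).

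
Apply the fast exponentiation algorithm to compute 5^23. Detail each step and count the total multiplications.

Computing 5^23 by squaring (build up from 5^1; each line after the first costs one multiplication):

5^1 = 5
5^2 = (5^1)^2 = 5^2 = 25
5^4 = (5^2)^2 = 25^2 = 625
5^5 = 5 * 5^4 = 5 * 625 = 3125
5^10 = (5^5)^2 = 3125^2 = 9765625
5^11 = 5 * 5^10 = 5 * 9765625 = 48828125
5^22 = (5^11)^2 = 48828125^2 = 2384185791015625
5^23 = 5 * 5^22 = 5 * 2384185791015625 = 11920928955078125

Result: 11920928955078125
Multiplications needed: 7 (7 lines after 5^1)

5^23 = 11920928955078125. Using exponentiation by squaring, this requires 7 multiplications. The key idea: if the exponent is even, square the half-power; if odd, multiply by the base once.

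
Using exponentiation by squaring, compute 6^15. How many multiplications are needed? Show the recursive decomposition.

Computing 6^15 by squaring (build up from 6^1; each line after the first costs one multiplication):

6^1 = 6
6^2 = (6^1)^2 = 6^2 = 36
6^3 = 6 * 6^2 = 6 * 36 = 216
6^6 = (6^3)^2 = 216^2 = 46656
6^7 = 6 * 6^6 = 6 * 46656 = 279936
6^14 = (6^7)^2 = 279936^2 = 78364164096
6^15 = 6 * 6^14 = 6 * 78364164096 = 470184984576

Result: 470184984576
Multiplications needed: 6 (6 lines after 6^1)

6^15 = 470184984576. Using exponentiation by squaring, this requires 6 multiplications. The key idea: if the exponent is even, square the half-power; if odd, multiply by the base once.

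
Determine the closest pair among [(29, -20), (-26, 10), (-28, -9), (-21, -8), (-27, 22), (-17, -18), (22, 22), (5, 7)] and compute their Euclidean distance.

Computing all pairwise distances among 8 points:

d((29, -20), (-26, 10)) = 62.6498
d((29, -20), (-28, -9)) = 58.0517
d((29, -20), (-21, -8)) = 51.4198
d((29, -20), (-27, 22)) = 70.0
d((29, -20), (-17, -18)) = 46.0435
d((29, -20), (22, 22)) = 42.5793
d((29, -20), (5, 7)) = 36.1248
d((-26, 10), (-28, -9)) = 19.105
d((-26, 10), (-21, -8)) = 18.6815
d((-26, 10), (-27, 22)) = 12.0416
d((-26, 10), (-17, -18)) = 29.4109
d((-26, 10), (22, 22)) = 49.4773
d((-26, 10), (5, 7)) = 31.1448
d((-28, -9), (-21, -8)) = 7.0711 <-- minimum
d((-28, -9), (-27, 22)) = 31.0161
d((-28, -9), (-17, -18)) = 14.2127
d((-28, -9), (22, 22)) = 58.8303
d((-28, -9), (5, 7)) = 36.6742
d((-21, -8), (-27, 22)) = 30.5941
d((-21, -8), (-17, -18)) = 10.7703
d((-21, -8), (22, 22)) = 52.4309
d((-21, -8), (5, 7)) = 30.0167
d((-27, 22), (-17, -18)) = 41.2311
d((-27, 22), (22, 22)) = 49.0
d((-27, 22), (5, 7)) = 35.3412
d((-17, -18), (22, 22)) = 55.8659
d((-17, -18), (5, 7)) = 33.3017
d((22, 22), (5, 7)) = 22.6716

Closest pair: (-28, -9) and (-21, -8) with distance 7.0711

The closest pair is (-28, -9) and (-21, -8) with Euclidean distance 7.0711. For 8 points, brute-force pairwise comparison is shown above. For large n, the divide-and-conquer algorithm (sort by x, recurse on halves, check the dividing strip) achieves O(n log n).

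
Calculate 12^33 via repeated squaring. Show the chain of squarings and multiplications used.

Computing 12^33 by squaring (build up from 12^1; each line after the first costs one multiplication):

12^1 = 12
12^2 = (12^1)^2 = 12^2 = 144
12^4 = (12^2)^2 = 144^2 = 20736
12^8 = (12^4)^2 = 20736^2 = 429981696
12^16 = (12^8)^2 = 429981696^2 = 184884258895036416
12^32 = (12^16)^2 = 184884258895036416^2 = 34182189187166852111368841966125056
12^33 = 12 * 12^32 = 12 * 34182189187166852111368841966125056 = 410186270246002225336426103593500672

Result: 410186270246002225336426103593500672
Multiplications needed: 6 (6 lines after 12^1)

12^33 = 410186270246002225336426103593500672. Using exponentiation by squaring, this requires 6 multiplications. The key idea: if the exponent is even, square the half-power; if odd, multiply by the base once.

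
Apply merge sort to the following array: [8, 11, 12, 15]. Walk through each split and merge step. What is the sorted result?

Merge sort trace:

Split: [8, 11, 12, 15] -> [8, 11] and [12, 15]
  Split: [8, 11] -> [8] and [11]
  Merge: [8] + [11] -> [8, 11]
  Split: [12, 15] -> [12] and [15]
  Merge: [12] + [15] -> [12, 15]
Merge: [8, 11] + [12, 15] -> [8, 11, 12, 15]

Final sorted array: [8, 11, 12, 15]

The merge sort proceeds by recursively splitting the array and merging sorted halves.
After all merges, the sorted array is [8, 11, 12, 15].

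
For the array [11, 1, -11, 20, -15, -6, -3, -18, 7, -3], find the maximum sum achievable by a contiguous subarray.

Using Kadane's algorithm on [11, 1, -11, 20, -15, -6, -3, -18, 7, -3]:

Scanning through the array:
Position 1 (value 1): max_ending_here = 12, max_so_far = 12
Position 2 (value -11): max_ending_here = 1, max_so_far = 12
Position 3 (value 20): max_ending_here = 21, max_so_far = 21
Position 4 (value -15): max_ending_here = 6, max_so_far = 21
Position 5 (value -6): max_ending_here = 0, max_so_far = 21
Position 6 (value -3): max_ending_here = -3, max_so_far = 21
Position 7 (value -18): max_ending_here = -18, max_so_far = 21
Position 8 (value 7): max_ending_here = 7, max_so_far = 21
Position 9 (value -3): max_ending_here = 4, max_so_far = 21

Maximum subarray: [11, 1, -11, 20]
Maximum sum: 21

The maximum subarray is [11, 1, -11, 20] with sum 21. This subarray runs from index 0 to index 3.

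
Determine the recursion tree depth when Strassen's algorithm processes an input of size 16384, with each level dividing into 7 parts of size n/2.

For divide and conquer with division factor 2:

Problem sizes at each level:
Level 0: 16384
Level 1: 8192
Level 2: 4096
Level 3: 2048
Level 4: 1024
Level 5: 512
Level 6: 256
Level 7: 128
Level 8: 64
Level 9: 32
Level 10: 16
Level 11: 8
Level 12: 4
Level 13: 2
Level 14: 1

The root is level 0 and the size-1 base case is level 14 (the tree spans levels 0 through 14, i.e. 15 levels counting the root), so the depth is the number of divisions: log_2(16384) = 14

The recursion tree depth is log_2(16384) = 14. At each level, the problem size is divided by 2, so it takes 14 divisions to reduce to a base case of size 1. The algorithm makes 7 recursive calls at each level.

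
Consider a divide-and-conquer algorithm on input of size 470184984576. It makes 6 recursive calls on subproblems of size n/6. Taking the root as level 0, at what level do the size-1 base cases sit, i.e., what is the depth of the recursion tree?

For divide and conquer with division factor 6:

Problem sizes at each level:
Level 0: 470184984576
Level 1: 78364164096
Level 2: 13060694016
Level 3: 2176782336
Level 4: 362797056
Level 5: 60466176
Level 6: 10077696
Level 7: 1679616
Level 8: 279936
Level 9: 46656
Level 10: 7776
Level 11: 1296
Level 12: 216
Level 13: 36
Level 14: 6
Level 15: 1

The root is level 0 and the size-1 base case is level 15 (the tree spans levels 0 through 15, i.e. 16 levels counting the root), so the depth is the number of divisions: log_6(470184984576) = 15

The recursion tree depth is log_6(470184984576) = 15. At each level, the problem size is divided by 6, so it takes 15 divisions to reduce to a base case of size 1. The algorithm makes 6 recursive calls at each level.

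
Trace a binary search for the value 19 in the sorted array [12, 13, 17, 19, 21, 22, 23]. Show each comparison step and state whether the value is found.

Binary search for 19 in [12, 13, 17, 19, 21, 22, 23]:

lo=0, hi=6, mid=3, arr[mid]=19 -> Found target at index 3!

Binary search finds 19 at index 3 after 1 comparisons. The search repeatedly halves the search space by comparing with the middle element.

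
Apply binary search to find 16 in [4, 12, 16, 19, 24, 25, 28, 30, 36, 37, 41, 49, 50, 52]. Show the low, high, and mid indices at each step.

Binary search for 16 in [4, 12, 16, 19, 24, 25, 28, 30, 36, 37, 41, 49, 50, 52]:

lo=0, hi=13, mid=6, arr[mid]=28 -> 28 > 16, search left half
lo=0, hi=5, mid=2, arr[mid]=16 -> Found target at index 2!

Binary search finds 16 at index 2 after 2 comparisons. The search repeatedly halves the search space by comparing with the middle element.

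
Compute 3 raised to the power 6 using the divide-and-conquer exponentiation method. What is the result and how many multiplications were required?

Computing 3^6 by squaring (build up from 3^1; each line after the first costs one multiplication):

3^1 = 3
3^2 = (3^1)^2 = 3^2 = 9
3^3 = 3 * 3^2 = 3 * 9 = 27
3^6 = (3^3)^2 = 27^2 = 729

Result: 729
Multiplications needed: 3 (3 lines after 3^1)

3^6 = 729. Using exponentiation by squaring, this requires 3 multiplications. The key idea: if the exponent is even, square the half-power; if odd, multiply by the base once.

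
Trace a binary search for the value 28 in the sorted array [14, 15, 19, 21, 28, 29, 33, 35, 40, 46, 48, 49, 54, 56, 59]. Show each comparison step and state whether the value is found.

Binary search for 28 in [14, 15, 19, 21, 28, 29, 33, 35, 40, 46, 48, 49, 54, 56, 59]:

lo=0, hi=14, mid=7, arr[mid]=35 -> 35 > 28, search left half
lo=0, hi=6, mid=3, arr[mid]=21 -> 21 < 28, search right half
lo=4, hi=6, mid=5, arr[mid]=29 -> 29 > 28, search left half
lo=4, hi=4, mid=4, arr[mid]=28 -> Found target at index 4!

Binary search finds 28 at index 4 after 4 comparisons. The search repeatedly halves the search space by comparing with the middle element.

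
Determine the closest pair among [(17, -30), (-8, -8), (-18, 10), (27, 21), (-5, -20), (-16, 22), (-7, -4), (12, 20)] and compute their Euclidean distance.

Computing all pairwise distances among 8 points:

d((17, -30), (-8, -8)) = 33.3017
d((17, -30), (-18, 10)) = 53.1507
d((17, -30), (27, 21)) = 51.9711
d((17, -30), (-5, -20)) = 24.1661
d((17, -30), (-16, 22)) = 61.5873
d((17, -30), (-7, -4)) = 35.3836
d((17, -30), (12, 20)) = 50.2494
d((-8, -8), (-18, 10)) = 20.5913
d((-8, -8), (27, 21)) = 45.4533
d((-8, -8), (-5, -20)) = 12.3693
d((-8, -8), (-16, 22)) = 31.0483
d((-8, -8), (-7, -4)) = 4.1231 <-- minimum
d((-8, -8), (12, 20)) = 34.4093
d((-18, 10), (27, 21)) = 46.3249
d((-18, 10), (-5, -20)) = 32.6956
d((-18, 10), (-16, 22)) = 12.1655
d((-18, 10), (-7, -4)) = 17.8045
d((-18, 10), (12, 20)) = 31.6228
d((27, 21), (-5, -20)) = 52.0096
d((27, 21), (-16, 22)) = 43.0116
d((27, 21), (-7, -4)) = 42.2019
d((27, 21), (12, 20)) = 15.0333
d((-5, -20), (-16, 22)) = 43.4166
d((-5, -20), (-7, -4)) = 16.1245
d((-5, -20), (12, 20)) = 43.4626
d((-16, 22), (-7, -4)) = 27.5136
d((-16, 22), (12, 20)) = 28.0713
d((-7, -4), (12, 20)) = 30.6105

Closest pair: (-8, -8) and (-7, -4) with distance 4.1231

The closest pair is (-8, -8) and (-7, -4) with Euclidean distance 4.1231. For 8 points, brute-force pairwise comparison is shown above. For large n, the divide-and-conquer algorithm (sort by x, recurse on halves, check the dividing strip) achieves O(n log n).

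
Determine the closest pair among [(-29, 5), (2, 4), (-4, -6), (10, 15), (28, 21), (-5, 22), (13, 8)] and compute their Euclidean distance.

Computing all pairwise distances among 7 points:

d((-29, 5), (2, 4)) = 31.0161
d((-29, 5), (-4, -6)) = 27.313
d((-29, 5), (10, 15)) = 40.2616
d((-29, 5), (28, 21)) = 59.203
d((-29, 5), (-5, 22)) = 29.4109
d((-29, 5), (13, 8)) = 42.107
d((2, 4), (-4, -6)) = 11.6619
d((2, 4), (10, 15)) = 13.6015
d((2, 4), (28, 21)) = 31.0644
d((2, 4), (-5, 22)) = 19.3132
d((2, 4), (13, 8)) = 11.7047
d((-4, -6), (10, 15)) = 25.2389
d((-4, -6), (28, 21)) = 41.8688
d((-4, -6), (-5, 22)) = 28.0179
d((-4, -6), (13, 8)) = 22.0227
d((10, 15), (28, 21)) = 18.9737
d((10, 15), (-5, 22)) = 16.5529
d((10, 15), (13, 8)) = 7.6158 <-- minimum
d((28, 21), (-5, 22)) = 33.0151
d((28, 21), (13, 8)) = 19.8494
d((-5, 22), (13, 8)) = 22.8035

Closest pair: (10, 15) and (13, 8) with distance 7.6158

The closest pair is (10, 15) and (13, 8) with Euclidean distance 7.6158. For 7 points, brute-force pairwise comparison is shown above. For large n, the divide-and-conquer algorithm (sort by x, recurse on halves, check the dividing strip) achieves O(n log n).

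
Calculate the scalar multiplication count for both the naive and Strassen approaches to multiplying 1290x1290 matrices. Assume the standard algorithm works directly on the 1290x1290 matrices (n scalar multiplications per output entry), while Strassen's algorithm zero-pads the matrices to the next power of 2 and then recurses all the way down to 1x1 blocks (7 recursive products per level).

Matrix multiplication for 1290x1290 matrices:

Strassen's algorithm requires power-of-2 dimensions. Pad 1290x1290 to 2048x2048 (next power of 2).

Standard algorithm: 1290^3 = 2146689000 multiplications
Strassen's algorithm: 7^(log2(2048)) = 7^11 = 1977326743 multiplications
Savings: 2146689000 - 1977326743 = 169362257 multiplications

Standard: 2146689000 multiplications (1290^3). Strassen: 1977326743 multiplications (7^11, after padding to 2048x2048). Strassen reduces 8 recursive multiplications to 7 at each level.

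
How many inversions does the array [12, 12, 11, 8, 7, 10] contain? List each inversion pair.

Finding inversions in [12, 12, 11, 8, 7, 10]:

(0, 2): arr[0]=12 > arr[2]=11
(0, 3): arr[0]=12 > arr[3]=8
(0, 4): arr[0]=12 > arr[4]=7
(0, 5): arr[0]=12 > arr[5]=10
(1, 2): arr[1]=12 > arr[2]=11
(1, 3): arr[1]=12 > arr[3]=8
(1, 4): arr[1]=12 > arr[4]=7
(1, 5): arr[1]=12 > arr[5]=10
(2, 3): arr[2]=11 > arr[3]=8
(2, 4): arr[2]=11 > arr[4]=7
(2, 5): arr[2]=11 > arr[5]=10
(3, 4): arr[3]=8 > arr[4]=7

Total inversions: 12

The array has 12 inversion(s): (0,2), (0,3), (0,4), (0,5), (1,2), (1,3), (1,4), (1,5), (2,3), (2,4), (2,5), (3,4). Each pair (i,j) satisfies i < j and arr[i] > arr[j].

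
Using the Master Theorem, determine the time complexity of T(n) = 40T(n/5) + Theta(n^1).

Master Theorem for T(n) = 40T(n/5) + O(n^1):

a = 40, b = 5, c = 1
log_b(a) = log_5(40) = 2.2920

Case 1: c = 1 < log_5(40) = 2.2920
T(n) = O(n^(log_5 40))

For T(n) = 40T(n/5) + O(n^1): log_5(40) = 2.2920. This is Case 1 of the Master Theorem (c < log_b(a), work dominated by leaves), giving O(n^(log_5 40)).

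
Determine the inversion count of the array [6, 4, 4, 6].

Finding inversions in [6, 4, 4, 6]:

(0, 1): arr[0]=6 > arr[1]=4
(0, 2): arr[0]=6 > arr[2]=4

Total inversions: 2

The array has 2 inversion(s): (0,1), (0,2). Each pair (i,j) satisfies i < j and arr[i] > arr[j].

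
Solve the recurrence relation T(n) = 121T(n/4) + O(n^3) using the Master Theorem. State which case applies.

Master Theorem for T(n) = 121T(n/4) + O(n^3):

a = 121, b = 4, c = 3
log_b(a) = log_4(121) = 3.4594

Case 1: c = 3 < log_4(121) = 3.4594
T(n) = O(n^(log_4 121))

For T(n) = 121T(n/4) + O(n^3): log_4(121) = 3.4594. This is Case 1 of the Master Theorem (c < log_b(a), work dominated by leaves), giving O(n^(log_4 121)).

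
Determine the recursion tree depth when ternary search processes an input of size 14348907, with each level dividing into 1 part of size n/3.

For divide and conquer with division factor 3:

Problem sizes at each level:
Level 0: 14348907
Level 1: 4782969
Level 2: 1594323
Level 3: 531441
Level 4: 177147
Level 5: 59049
Level 6: 19683
Level 7: 6561
Level 8: 2187
Level 9: 729
Level 10: 243
Level 11: 81
Level 12: 27
Level 13: 9
Level 14: 3
Level 15: 1

The root is level 0 and the size-1 base case is level 15 (the tree spans levels 0 through 15, i.e. 16 levels counting the root), so the depth is the number of divisions: log_3(14348907) = 15

The recursion tree depth is log_3(14348907) = 15. At each level, the problem size is divided by 3, so it takes 15 divisions to reduce to a base case of size 1. The algorithm makes 1 recursive call at each level.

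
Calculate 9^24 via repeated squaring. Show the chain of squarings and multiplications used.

Computing 9^24 by squaring (build up from 9^1; each line after the first costs one multiplication):

9^1 = 9
9^2 = (9^1)^2 = 9^2 = 81
9^3 = 9 * 9^2 = 9 * 81 = 729
9^6 = (9^3)^2 = 729^2 = 531441
9^12 = (9^6)^2 = 531441^2 = 282429536481
9^24 = (9^12)^2 = 282429536481^2 = 79766443076872509863361

Result: 79766443076872509863361
Multiplications needed: 5 (5 lines after 9^1)

9^24 = 79766443076872509863361. Using exponentiation by squaring, this requires 5 multiplications. The key idea: if the exponent is even, square the half-power; if odd, multiply by the base once.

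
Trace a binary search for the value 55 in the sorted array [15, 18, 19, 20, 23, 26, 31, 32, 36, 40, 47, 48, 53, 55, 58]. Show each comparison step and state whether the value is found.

Binary search for 55 in [15, 18, 19, 20, 23, 26, 31, 32, 36, 40, 47, 48, 53, 55, 58]:

lo=0, hi=14, mid=7, arr[mid]=32 -> 32 < 55, search right half
lo=8, hi=14, mid=11, arr[mid]=48 -> 48 < 55, search right half
lo=12, hi=14, mid=13, arr[mid]=55 -> Found target at index 13!

Binary search finds 55 at index 13 after 3 comparisons. The search repeatedly halves the search space by comparing with the middle element.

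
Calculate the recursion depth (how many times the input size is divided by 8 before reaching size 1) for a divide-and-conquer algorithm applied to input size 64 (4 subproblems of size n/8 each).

For divide and conquer with division factor 8:

Problem sizes at each level:
Level 0: 64
Level 1: 8
Level 2: 1

The root is level 0 and the size-1 base case is level 2 (the tree spans levels 0 through 2, i.e. 3 levels counting the root), so the depth is the number of divisions: log_8(64) = 2

The recursion tree depth is log_8(64) = 2. At each level, the problem size is divided by 8, so it takes 2 divisions to reduce to a base case of size 1. The algorithm makes 4 recursive calls at each level.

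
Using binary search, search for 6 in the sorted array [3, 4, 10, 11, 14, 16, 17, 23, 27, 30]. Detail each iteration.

Binary search for 6 in [3, 4, 10, 11, 14, 16, 17, 23, 27, 30]:

lo=0, hi=9, mid=4, arr[mid]=14 -> 14 > 6, search left half
lo=0, hi=3, mid=1, arr[mid]=4 -> 4 < 6, search right half
lo=2, hi=3, mid=2, arr[mid]=10 -> 10 > 6, search left half
lo=2 > hi=1, target 6 not found

Binary search determines that 6 is not in the array after 3 comparisons. The search space was exhausted without finding the target.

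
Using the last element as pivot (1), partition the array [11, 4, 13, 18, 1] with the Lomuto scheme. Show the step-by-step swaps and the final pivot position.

Lomuto partition with pivot = 1:

Initial array: [11, 4, 13, 18, 1]

arr[0]=11 > 1: no swap
arr[1]=4 > 1: no swap
arr[2]=13 > 1: no swap
arr[3]=18 > 1: no swap

Place pivot at position 0: [1, 4, 13, 18, 11]
Pivot position: 0

After partitioning with pivot 1, the array becomes [1, 4, 13, 18, 11]. The pivot is placed at index 0. All elements to the left of the pivot are <= 1, and all elements to the right are > 1.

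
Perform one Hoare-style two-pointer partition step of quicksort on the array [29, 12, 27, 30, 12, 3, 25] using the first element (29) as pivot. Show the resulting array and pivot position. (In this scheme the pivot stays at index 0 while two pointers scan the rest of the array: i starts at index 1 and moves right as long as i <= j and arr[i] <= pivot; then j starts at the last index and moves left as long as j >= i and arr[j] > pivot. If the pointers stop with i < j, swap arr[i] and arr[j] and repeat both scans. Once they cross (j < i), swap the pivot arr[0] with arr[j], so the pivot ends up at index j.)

Hoare-style two-pointer partition with pivot = 29:

Initial array: [29, 12, 27, 30, 12, 3, 25]

Pointers start at i = 1, j = 6.
i stops at index 3 (arr[3]=30 > 29), j stops at index 6 (arr[6]=25 <= 29): swap arr[3] and arr[6], array becomes [29, 12, 27, 25, 12, 3, 30]
i ends at 6, j ends at 5: the pointers have crossed (j < i), so scanning stops.

Swap pivot arr[0] with arr[5] to place pivot at position 5: [3, 12, 27, 25, 12, 29, 30]
Pivot position: 5

After partitioning with pivot 29, the array becomes [3, 12, 27, 25, 12, 29, 30]. The pivot is placed at index 5. All elements to the left of the pivot are <= 29, and all elements to the right are > 29.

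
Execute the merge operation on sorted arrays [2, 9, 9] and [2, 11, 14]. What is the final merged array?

Merging process:

Compare 2 vs 2: take 2 from left. Merged: [2]
Compare 9 vs 2: take 2 from right. Merged: [2, 2]
Compare 9 vs 11: take 9 from left. Merged: [2, 2, 9]
Compare 9 vs 11: take 9 from left. Merged: [2, 2, 9, 9]
Append remaining from right: [11, 14]. Merged: [2, 2, 9, 9, 11, 14]

Final merged array: [2, 2, 9, 9, 11, 14]
Total comparisons: 4

The merged array is [2, 2, 9, 9, 11, 14], requiring 4 comparisons. The merge step runs in O(n) time where n is the total number of elements.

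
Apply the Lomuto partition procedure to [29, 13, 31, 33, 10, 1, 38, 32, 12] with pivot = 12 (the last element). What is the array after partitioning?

Lomuto partition with pivot = 12:

Initial array: [29, 13, 31, 33, 10, 1, 38, 32, 12]

arr[0]=29 > 12: no swap
arr[1]=13 > 12: no swap
arr[2]=31 > 12: no swap
arr[3]=33 > 12: no swap
arr[4]=10 <= 12: swap with position 0, array becomes [10, 13, 31, 33, 29, 1, 38, 32, 12]
arr[5]=1 <= 12: swap with position 1, array becomes [10, 1, 31, 33, 29, 13, 38, 32, 12]
arr[6]=38 > 12: no swap
arr[7]=32 > 12: no swap

Place pivot at position 2: [10, 1, 12, 33, 29, 13, 38, 32, 31]
Pivot position: 2

After partitioning with pivot 12, the array becomes [10, 1, 12, 33, 29, 13, 38, 32, 31]. The pivot is placed at index 2. All elements to the left of the pivot are <= 12, and all elements to the right are > 12.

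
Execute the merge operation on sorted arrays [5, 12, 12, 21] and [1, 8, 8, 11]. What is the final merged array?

Merging process:

Compare 5 vs 1: take 1 from right. Merged: [1]
Compare 5 vs 8: take 5 from left. Merged: [1, 5]
Compare 12 vs 8: take 8 from right. Merged: [1, 5, 8]
Compare 12 vs 8: take 8 from right. Merged: [1, 5, 8, 8]
Compare 12 vs 11: take 11 from right. Merged: [1, 5, 8, 8, 11]
Append remaining from left: [12, 12, 21]. Merged: [1, 5, 8, 8, 11, 12, 12, 21]

Final merged array: [1, 5, 8, 8, 11, 12, 12, 21]
Total comparisons: 5

The merged array is [1, 5, 8, 8, 11, 12, 12, 21], requiring 5 comparisons. The merge step runs in O(n) time where n is the total number of elements.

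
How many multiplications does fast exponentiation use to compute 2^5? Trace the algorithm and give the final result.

Computing 2^5 by squaring (build up from 2^1; each line after the first costs one multiplication):

2^1 = 2
2^2 = (2^1)^2 = 2^2 = 4
2^4 = (2^2)^2 = 4^2 = 16
2^5 = 2 * 2^4 = 2 * 16 = 32

Result: 32
Multiplications needed: 3 (3 lines after 2^1)

2^5 = 32. Using exponentiation by squaring, this requires 3 multiplications. The key idea: if the exponent is even, square the half-power; if odd, multiply by the base once.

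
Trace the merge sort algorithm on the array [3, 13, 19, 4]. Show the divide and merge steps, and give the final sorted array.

Merge sort trace:

Split: [3, 13, 19, 4] -> [3, 13] and [19, 4]
  Split: [3, 13] -> [3] and [13]
  Merge: [3] + [13] -> [3, 13]
  Split: [19, 4] -> [19] and [4]
  Merge: [19] + [4] -> [4, 19]
Merge: [3, 13] + [4, 19] -> [3, 4, 13, 19]

Final sorted array: [3, 4, 13, 19]

The merge sort proceeds by recursively splitting the array and merging sorted halves.
After all merges, the sorted array is [3, 4, 13, 19].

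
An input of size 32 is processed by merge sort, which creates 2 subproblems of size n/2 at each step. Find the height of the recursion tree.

For divide and conquer with division factor 2:

Problem sizes at each level:
Level 0: 32
Level 1: 16
Level 2: 8
Level 3: 4
Level 4: 2
Level 5: 1

The root is level 0 and the size-1 base case is level 5 (the tree spans levels 0 through 5, i.e. 6 levels counting the root), so the depth is the number of divisions: log_2(32) = 5

The recursion tree depth is log_2(32) = 5. At each level, the problem size is divided by 2, so it takes 5 divisions to reduce to a base case of size 1. The algorithm makes 2 recursive calls at each level.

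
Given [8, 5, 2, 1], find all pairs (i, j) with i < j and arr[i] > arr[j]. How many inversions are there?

Finding inversions in [8, 5, 2, 1]:

(0, 1): arr[0]=8 > arr[1]=5
(0, 2): arr[0]=8 > arr[2]=2
(0, 3): arr[0]=8 > arr[3]=1
(1, 2): arr[1]=5 > arr[2]=2
(1, 3): arr[1]=5 > arr[3]=1
(2, 3): arr[2]=2 > arr[3]=1

Total inversions: 6

The array has 6 inversion(s): (0,1), (0,2), (0,3), (1,2), (1,3), (2,3). Each pair (i,j) satisfies i < j and arr[i] > arr[j].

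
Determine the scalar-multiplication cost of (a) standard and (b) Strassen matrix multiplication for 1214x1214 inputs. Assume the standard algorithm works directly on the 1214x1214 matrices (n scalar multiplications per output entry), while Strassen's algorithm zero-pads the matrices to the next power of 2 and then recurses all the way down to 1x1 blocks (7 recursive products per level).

Matrix multiplication for 1214x1214 matrices:

Strassen's algorithm requires power-of-2 dimensions. Pad 1214x1214 to 2048x2048 (next power of 2).

Standard algorithm: 1214^3 = 1789188344 multiplications
Strassen's algorithm: 7^(log2(2048)) = 7^11 = 1977326743 multiplications
Difference: 1789188344 - 1977326743 = -188138399 (Strassen uses MORE here due to padding overhead — for small or just-over-power-of-2 n, padding can outweigh the per-level savings)

Standard: 1789188344 multiplications (1214^3). Strassen: 1977326743 multiplications (7^11, after padding to 2048x2048). Strassen reduces 8 recursive multiplications to 7 at each level.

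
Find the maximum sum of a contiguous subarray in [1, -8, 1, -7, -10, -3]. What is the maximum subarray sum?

Using Kadane's algorithm on [1, -8, 1, -7, -10, -3]:

Scanning through the array:
Position 1 (value -8): max_ending_here = -7, max_so_far = 1
Position 2 (value 1): max_ending_here = 1, max_so_far = 1
Position 3 (value -7): max_ending_here = -6, max_so_far = 1
Position 4 (value -10): max_ending_here = -10, max_so_far = 1
Position 5 (value -3): max_ending_here = -3, max_so_far = 1

Maximum subarray: [1]
Maximum sum: 1

The maximum subarray is [1] with sum 1. This subarray runs from index 0 to index 0.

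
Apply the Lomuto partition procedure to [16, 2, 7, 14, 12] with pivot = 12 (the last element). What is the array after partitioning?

Lomuto partition with pivot = 12:

Initial array: [16, 2, 7, 14, 12]

arr[0]=16 > 12: no swap
arr[1]=2 <= 12: swap with position 0, array becomes [2, 16, 7, 14, 12]
arr[2]=7 <= 12: swap with position 1, array becomes [2, 7, 16, 14, 12]
arr[3]=14 > 12: no swap

Place pivot at position 2: [2, 7, 12, 14, 16]
Pivot position: 2

After partitioning with pivot 12, the array becomes [2, 7, 12, 14, 16]. The pivot is placed at index 2. All elements to the left of the pivot are <= 12, and all elements to the right are > 12.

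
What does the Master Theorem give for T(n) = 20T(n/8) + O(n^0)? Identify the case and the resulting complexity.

Master Theorem for T(n) = 20T(n/8) + O(n^0):

a = 20, b = 8, c = 0
log_b(a) = log_8(20) = 1.4406

Case 1: c = 0 < log_8(20) = 1.4406
T(n) = O(n^(log_8 20))

For T(n) = 20T(n/8) + O(n^0): log_8(20) = 1.4406. This is Case 1 of the Master Theorem (c < log_b(a), work dominated by leaves), giving O(n^(log_8 20)).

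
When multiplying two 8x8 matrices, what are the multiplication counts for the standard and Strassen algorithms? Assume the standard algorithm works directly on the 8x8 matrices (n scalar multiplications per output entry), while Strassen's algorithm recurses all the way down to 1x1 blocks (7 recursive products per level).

Matrix multiplication for 8x8 matrices:

Standard algorithm: 8^3 = 512 multiplications
Strassen's algorithm: 7^(log2(8)) = 7^3 = 343 multiplications
Savings: 512 - 343 = 169 multiplications

Standard: 512 multiplications (8^3). Strassen: 343 multiplications (7^3). Strassen reduces 8 recursive multiplications to 7 at each level.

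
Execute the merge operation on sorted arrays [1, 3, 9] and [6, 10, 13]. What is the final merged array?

Merging process:

Compare 1 vs 6: take 1 from left. Merged: [1]
Compare 3 vs 6: take 3 from left. Merged: [1, 3]
Compare 9 vs 6: take 6 from right. Merged: [1, 3, 6]
Compare 9 vs 10: take 9 from left. Merged: [1, 3, 6, 9]
Append remaining from right: [10, 13]. Merged: [1, 3, 6, 9, 10, 13]

Final merged array: [1, 3, 6, 9, 10, 13]
Total comparisons: 4

The merged array is [1, 3, 6, 9, 10, 13], requiring 4 comparisons. The merge step runs in O(n) time where n is the total number of elements.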